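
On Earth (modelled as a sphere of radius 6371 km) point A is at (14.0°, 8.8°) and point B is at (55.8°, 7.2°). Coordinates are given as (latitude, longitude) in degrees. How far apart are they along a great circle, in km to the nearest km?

4650 km

Let φ₁ = 0.2443 rad, φ₂ = 0.9739 rad, and Δλ = -0.0279 rad.
cos c = sin φ₁ sin φ₂ + cos φ₁ cos φ₂ cos Δλ = (0.2419)(0.8271) + (0.9703)(0.5621)(0.9996) = 0.74526,
so c = arccos(0.74526) = 0.72987 rad.
Distance = R·c = 6371 × 0.7299 ≈ 4650 km.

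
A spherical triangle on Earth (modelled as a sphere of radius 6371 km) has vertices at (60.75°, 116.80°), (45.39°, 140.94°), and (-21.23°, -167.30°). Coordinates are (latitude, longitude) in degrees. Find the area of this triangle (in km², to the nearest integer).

Side lengths (central angles): a = 1.4229, b = 1.7772, c = 0.3646 rad; semiperimeter s = 1.7823.
By l'Huilier's theorem, tan(E/4) = √[tan(s/2) tan((s−a)/2) tan((s−b)/2) tan((s−c)/2)], giving spherical excess E = 0.0887 rad.
Area = E·R² = 0.0887 × (6371)² ≈ 3601074 km².

3601074 km²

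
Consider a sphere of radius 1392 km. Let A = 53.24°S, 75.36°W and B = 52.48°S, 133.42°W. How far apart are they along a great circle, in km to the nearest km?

In radians: φ₁ = -0.9292, φ₂ = -0.9159, Δλ = -58.060° = -1.0133 rad.
Haversine: a = sin²(Δφ/2) + cos φ₁ cos φ₂ sin²(Δλ/2) = 0.0000 + (0.5985)(0.6090)(0.2355) = 0.08588.
Central angle c = 2·arcsin(√a) = 0.59482 rad.
Distance = R·c = 1392 × 0.5948 ≈ 828 km.

828 km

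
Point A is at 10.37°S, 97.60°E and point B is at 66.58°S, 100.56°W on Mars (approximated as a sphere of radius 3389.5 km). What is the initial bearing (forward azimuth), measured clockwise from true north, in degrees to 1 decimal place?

172.7°

Δλ = 161.840° = 2.8246 rad.
y = sin Δλ · cos φ₂ = (0.3117)(0.3975) = 0.1239
x = cos φ₁ sin φ₂ − sin φ₁ cos φ₂ cos Δλ = (0.9837)(-0.9176) − (-0.1800)(0.3975)(-0.9502) = -0.9706
θ = atan2(y, x) = 172.73°, so the bearing is 172.7°.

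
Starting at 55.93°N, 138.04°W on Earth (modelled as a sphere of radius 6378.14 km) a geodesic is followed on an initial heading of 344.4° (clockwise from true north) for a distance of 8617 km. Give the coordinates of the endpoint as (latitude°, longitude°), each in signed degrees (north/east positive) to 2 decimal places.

45.01°, 63.75°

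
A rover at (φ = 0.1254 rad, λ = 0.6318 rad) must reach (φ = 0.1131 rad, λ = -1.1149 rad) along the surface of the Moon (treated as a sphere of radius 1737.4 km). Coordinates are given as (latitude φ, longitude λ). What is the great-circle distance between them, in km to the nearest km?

3005 km

In radians: φ₁ = 0.1254, φ₂ = 0.1131, Δλ = -100.079° = -1.7467 rad.
Haversine: a = sin²(Δφ/2) + cos φ₁ cos φ₂ sin²(Δλ/2) = 0.0000 + (0.9921)(0.9936)(0.5875) = 0.57920.
Central angle c = 2·arcsin(√a) = 1.72987 rad.
Distance = R·c = 1737.4 × 1.7299 ≈ 3005 km.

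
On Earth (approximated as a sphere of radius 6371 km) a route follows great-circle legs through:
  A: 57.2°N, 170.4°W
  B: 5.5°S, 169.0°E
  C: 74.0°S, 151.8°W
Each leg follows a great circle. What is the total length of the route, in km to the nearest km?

15251 km

Leg A→B: central angle 1.1327 rad, distance 7216.7 km.
Leg B→C: central angle 1.2611 rad, distance 8034.6 km.
Total: 7216.7 + 8034.6 ≈ 15251 km.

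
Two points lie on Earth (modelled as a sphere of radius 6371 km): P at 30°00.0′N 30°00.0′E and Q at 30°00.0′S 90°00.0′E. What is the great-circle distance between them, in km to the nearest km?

With latitudes φ₁ = 30.000°, φ₂ = -30.000° and longitude difference Δλ = 60.000°:
cos c = sin φ₁ sin φ₂ + cos φ₁ cos φ₂ cos Δλ = (0.5000)(-0.5000) + (0.8660)(0.8660)(0.5000) = 0.12500,
so c = arccos(0.12500) = 1.44547 rad.
Distance = R·c = 6371 × 1.4455 ≈ 9209 km.

9209 km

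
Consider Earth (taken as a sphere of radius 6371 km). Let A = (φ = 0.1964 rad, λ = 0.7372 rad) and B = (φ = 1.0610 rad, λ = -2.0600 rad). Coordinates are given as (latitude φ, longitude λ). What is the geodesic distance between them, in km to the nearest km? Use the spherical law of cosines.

11817 km

Let φ₁ = 0.1964 rad, φ₂ = 1.0610 rad, and Δλ = -2.7972 rad.
cos c = sin φ₁ sin φ₂ + cos φ₁ cos φ₂ cos Δλ = (0.1951)(0.8728) + (0.9808)(0.4880)(-0.9413) = -0.28019,
so c = arccos(-0.28019) = 1.85479 rad.
Distance = R·c = 6371 × 1.8548 ≈ 11817 km.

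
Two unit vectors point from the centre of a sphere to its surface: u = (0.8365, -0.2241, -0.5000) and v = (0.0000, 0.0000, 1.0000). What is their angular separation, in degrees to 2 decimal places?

120.00°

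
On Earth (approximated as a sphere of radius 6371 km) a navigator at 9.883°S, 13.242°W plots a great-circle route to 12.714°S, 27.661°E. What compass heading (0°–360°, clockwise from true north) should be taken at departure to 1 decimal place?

98.0°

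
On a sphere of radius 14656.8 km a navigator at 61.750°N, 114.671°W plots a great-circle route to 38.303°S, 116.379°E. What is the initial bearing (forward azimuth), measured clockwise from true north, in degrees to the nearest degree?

With φ₁ = 1.0777, φ₂ = -0.6685, Δλ = -2.2506 rad, the forward-azimuth formula gives
θ = atan2( sin Δλ cos φ₂ , cos φ₁ sin φ₂ − sin φ₁ cos φ₂ cos Δλ ) = atan2(-0.6103, 0.1412) = -76.97°.
Adding 360° brings this into [0°, 360°): 283°.

283°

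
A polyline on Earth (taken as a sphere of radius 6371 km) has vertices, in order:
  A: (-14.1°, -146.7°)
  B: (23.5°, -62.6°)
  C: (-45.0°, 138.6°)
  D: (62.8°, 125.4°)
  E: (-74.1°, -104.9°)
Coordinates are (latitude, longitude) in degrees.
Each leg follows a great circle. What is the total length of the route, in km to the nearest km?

Leg A→B: central angle 1.5765 rad, distance 10044.0 km.
Leg B→C: central angle 2.6606 rad, distance 16950.6 km.
Leg C→D: central angle 1.8904 rad, distance 12044.0 km.
Leg D→E: central angle 2.7801 rad, distance 17712.2 km.
Total: 10044.0 + 16950.6 + 12044.0 + 17712.2 ≈ 56751 km.

56751 km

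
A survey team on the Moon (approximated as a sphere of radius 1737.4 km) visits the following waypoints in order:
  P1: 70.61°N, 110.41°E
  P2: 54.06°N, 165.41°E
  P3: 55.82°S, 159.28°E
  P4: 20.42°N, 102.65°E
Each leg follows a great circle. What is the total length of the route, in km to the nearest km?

6939 km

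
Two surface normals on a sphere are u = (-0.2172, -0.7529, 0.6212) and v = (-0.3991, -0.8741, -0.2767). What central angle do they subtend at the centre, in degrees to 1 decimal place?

u·v = 0.5729; |u| = 1.0000, |v| = 0.9999.
cos θ = (u·v)/(|u||v|) = 0.5730, so θ = 55.0°.

55.0°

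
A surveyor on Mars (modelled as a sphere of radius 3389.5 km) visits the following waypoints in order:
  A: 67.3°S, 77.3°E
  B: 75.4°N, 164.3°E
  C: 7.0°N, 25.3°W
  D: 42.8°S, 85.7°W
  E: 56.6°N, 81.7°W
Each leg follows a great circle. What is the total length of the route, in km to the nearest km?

25045 km

Leg A→B: central angle 2.6630 rad, distance 9026.3 km.
Leg B→C: central angle 1.6999 rad, distance 5761.8 km.
Leg C→D: central angle 1.2902 rad, distance 4373.2 km.
Leg D→E: central angle 1.7359 rad, distance 5883.7 km.
Total: 9026.3 + 5761.8 + 4373.2 + 5883.7 ≈ 25045 km.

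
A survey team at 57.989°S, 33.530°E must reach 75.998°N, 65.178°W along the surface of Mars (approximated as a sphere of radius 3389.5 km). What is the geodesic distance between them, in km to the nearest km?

8718 km

Let φ₁ = -1.0121 rad, φ₂ = 1.3264 rad, and Δλ = -1.7228 rad.
Haversine: a = sin²(Δφ/2) + cos φ₁ cos φ₂ sin²(Δλ/2) = 0.8472 + (0.5301)(0.2420)(0.5757) = 0.92108.
Central angle c = 2·arcsin(√a) = 2.57209 rad.
Distance = R·c = 3389.5 × 2.5721 ≈ 8718 km.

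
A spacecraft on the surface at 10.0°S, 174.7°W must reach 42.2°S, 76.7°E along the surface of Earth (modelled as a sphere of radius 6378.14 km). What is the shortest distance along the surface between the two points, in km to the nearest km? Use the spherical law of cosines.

10761 km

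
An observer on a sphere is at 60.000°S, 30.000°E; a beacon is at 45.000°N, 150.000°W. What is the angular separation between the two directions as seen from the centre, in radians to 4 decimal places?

With latitudes φ₁ = -60.000°, φ₂ = 45.000° and longitude difference Δλ = -180.000°:
cos c = sin φ₁ sin φ₂ + cos φ₁ cos φ₂ cos Δλ = (-0.8660)(0.7071) + (0.5000)(0.7071)(-1.0000) = -0.96593,
so c = arccos(-0.96593) = 2.87979 rad.
So the angular separation is 2.8798 rad.

2.8798 rad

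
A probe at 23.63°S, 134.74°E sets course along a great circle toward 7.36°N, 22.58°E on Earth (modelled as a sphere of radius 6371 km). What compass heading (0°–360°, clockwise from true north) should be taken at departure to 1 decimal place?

Δλ = -112.160° = -1.9576 rad.
y = sin Δλ · cos φ₂ = (-0.9261)(0.9918) = -0.9185
x = cos φ₁ sin φ₂ − sin φ₁ cos φ₂ cos Δλ = (0.9162)(0.1281) − (-0.4008)(0.9918)(-0.3772) = -0.0326
θ = atan2(y, x) = -92.03°; adding 360° gives 268.0°.

268.0°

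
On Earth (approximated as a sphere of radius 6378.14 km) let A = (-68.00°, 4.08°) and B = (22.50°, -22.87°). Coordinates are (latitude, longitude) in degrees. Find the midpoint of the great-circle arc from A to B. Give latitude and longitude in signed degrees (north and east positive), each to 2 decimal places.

-23.22°, -15.18°

The central angle between A and B is δ = 1.6171 rad.
With f = 0.5, the slerp weights are sin((1−f)δ)/sin δ = 0.7241 and sin(fδ)/sin δ = 0.7241.
Weighted sum of the unit vectors: (0.7241)·(0.3737,0.0267,-0.9272) + (0.7241)·(0.8513,-0.3591,0.3827) = (0.8869, -0.2407, -0.3943).
Converting back: φ = atan2(z, √(x²+y²)) = -23.22°, λ = atan2(y, x) = -15.18°.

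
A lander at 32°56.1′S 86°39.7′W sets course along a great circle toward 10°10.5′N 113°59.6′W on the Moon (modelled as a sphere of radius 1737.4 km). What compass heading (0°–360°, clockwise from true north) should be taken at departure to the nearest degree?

Δλ = -27.332° = -0.4770 rad.
y = sin Δλ · cos φ₂ = (-0.4591)(0.9843) = -0.4519
x = cos φ₁ sin φ₂ − sin φ₁ cos φ₂ cos Δλ = (0.8393)(0.1767) − (-0.5437)(0.9843)(0.8884) = 0.6237
θ = atan2(y, x) = -35.93°; adding 360° gives 324°.

324°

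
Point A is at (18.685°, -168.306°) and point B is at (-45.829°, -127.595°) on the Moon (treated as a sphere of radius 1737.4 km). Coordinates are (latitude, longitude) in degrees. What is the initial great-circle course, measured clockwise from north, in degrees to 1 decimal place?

151.8°

Δλ = 40.711° = 0.7105 rad.
y = sin Δλ · cos φ₂ = (0.6522)(0.6968) = 0.4545
x = cos φ₁ sin φ₂ − sin φ₁ cos φ₂ cos Δλ = (0.9473)(-0.7173) − (0.3204)(0.6968)(0.7580) = -0.8487
θ = atan2(y, x) = 151.83°, so the bearing is 151.8°.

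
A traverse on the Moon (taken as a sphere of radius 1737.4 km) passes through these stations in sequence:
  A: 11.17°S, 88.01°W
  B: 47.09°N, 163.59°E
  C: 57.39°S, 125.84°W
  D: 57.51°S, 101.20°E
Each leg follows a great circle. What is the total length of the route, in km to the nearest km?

8777 km

Leg A→B: central angle 1.9313 rad, distance 3355.4 km.
Leg B→C: central angle 2.0885 rad, distance 3628.6 km.
Leg C→D: central angle 1.0318 rad, distance 1792.7 km.
Total: 3355.4 + 3628.6 + 1792.7 ≈ 8777 km.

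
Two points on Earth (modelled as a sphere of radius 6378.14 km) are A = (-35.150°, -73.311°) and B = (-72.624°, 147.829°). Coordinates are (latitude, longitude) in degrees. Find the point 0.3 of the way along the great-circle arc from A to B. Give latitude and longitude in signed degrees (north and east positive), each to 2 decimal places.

-55.06°, -80.75°

The central angle between A and B is δ = 1.1966 rad.
With f = 0.3, the slerp weights are sin((1−f)δ)/sin δ = 0.7983 and sin(fδ)/sin δ = 0.3774.
Weighted sum of the unit vectors: (0.7983)·(0.2348,-0.7832,-0.5757) + (0.3774)·(-0.2528,0.1590,-0.9544) = (0.0920, -0.5652, -0.8198).
Converting back: φ = atan2(z, √(x²+y²)) = -55.06°, λ = atan2(y, x) = -80.75°.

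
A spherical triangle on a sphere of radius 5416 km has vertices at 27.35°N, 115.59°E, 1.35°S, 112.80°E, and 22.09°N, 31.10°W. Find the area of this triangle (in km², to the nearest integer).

Side lengths (central angles): a = 2.4300, b = 2.1118, c = 0.5031 rad; semiperimeter s = 2.5225.
By l'Huilier's theorem, tan(E/4) = √[tan(s/2) tan((s−a)/2) tan((s−b)/2) tan((s−c)/2)], giving spherical excess E = 0.8621 rad.
Area = E·R² = 0.8621 × (5416)² ≈ 25288267 km².

25288267 km²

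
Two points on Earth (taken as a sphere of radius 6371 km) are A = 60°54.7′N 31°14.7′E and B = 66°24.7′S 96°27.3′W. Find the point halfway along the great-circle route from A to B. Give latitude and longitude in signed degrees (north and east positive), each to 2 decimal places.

Central angle δ = 2.7384 rad. Interpolating on the sphere with fraction f = 0.5:
P = [sin((1−f)δ)·A + sin(fδ)·B] / sin δ = 2.4972·A + 2.4972·B in Cartesian coordinates,
giving P = (0.9256, -0.3632, -0.1063), i.e. latitude -6.10°, longitude -21.43°.

-6.10°, -21.43°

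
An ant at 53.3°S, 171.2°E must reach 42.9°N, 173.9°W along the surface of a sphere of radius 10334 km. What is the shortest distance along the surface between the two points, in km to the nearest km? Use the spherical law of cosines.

Let φ₁ = -0.9303 rad, φ₂ = 0.7487 rad, and Δλ = 0.2601 rad.
cos c = sin φ₁ sin φ₂ + cos φ₁ cos φ₂ cos Δλ = (-0.8018)(0.6807) + (0.5976)(0.7325)(0.9664) = -0.12272,
so c = arccos(-0.12272) = 1.69383 rad.
Distance = R·c = 10334 × 1.6938 ≈ 17504 km.

17504 km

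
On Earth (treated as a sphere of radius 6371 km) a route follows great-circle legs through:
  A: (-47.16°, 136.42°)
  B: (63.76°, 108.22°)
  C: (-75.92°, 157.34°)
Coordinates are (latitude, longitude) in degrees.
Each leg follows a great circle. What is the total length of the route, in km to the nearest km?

28490 km

Leg A→B: central angle 1.9744 rad, distance 12579.0 km.
Leg B→C: central angle 2.4974 rad, distance 15911.2 km.
Total: 12579.0 + 15911.2 ≈ 28490 km.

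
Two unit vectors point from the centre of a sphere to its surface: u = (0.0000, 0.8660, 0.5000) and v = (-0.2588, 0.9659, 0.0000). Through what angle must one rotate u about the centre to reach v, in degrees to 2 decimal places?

u·v = 0.8365; |u| = 1.0000, |v| = 1.0000.
cos θ = (u·v)/(|u||v|) = 0.8365, so θ = 33.23°.

33.23°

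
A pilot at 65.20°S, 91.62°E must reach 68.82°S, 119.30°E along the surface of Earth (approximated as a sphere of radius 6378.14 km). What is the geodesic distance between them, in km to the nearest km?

In radians: φ₁ = -1.1380, φ₂ = -1.2011, Δλ = 27.680° = 0.4831 rad.
cos c = sin φ₁ sin φ₂ + cos φ₁ cos φ₂ cos Δλ = (-0.9078)(-0.9324) + (0.4195)(0.3613)(0.8856) = 0.98066,
so c = arccos(0.98066) = 0.19699 rad.
Distance = R·c = 6378.14 × 0.1970 ≈ 1256 km.

1256 km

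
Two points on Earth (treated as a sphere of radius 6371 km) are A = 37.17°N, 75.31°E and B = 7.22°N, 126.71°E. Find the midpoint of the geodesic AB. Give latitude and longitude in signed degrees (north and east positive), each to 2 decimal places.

24.33°, 104.02°

The central angle between A and B is δ = 0.9654 rad.
With f = 0.5, the slerp weights are sin((1−f)δ)/sin δ = 0.5645 and sin(fδ)/sin δ = 0.5645.
Weighted sum of the unit vectors: (0.5645)·(0.2021,0.7708,0.6042) + (0.5645)·(-0.5930,0.7953,0.1257) = (-0.2207, 0.8841, 0.4120).
Converting back: φ = atan2(z, √(x²+y²)) = 24.33°, λ = atan2(y, x) = 104.02°.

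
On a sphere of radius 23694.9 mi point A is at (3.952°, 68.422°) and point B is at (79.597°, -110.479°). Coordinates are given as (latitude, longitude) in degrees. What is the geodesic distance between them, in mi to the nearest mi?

With latitudes φ₁ = 3.952°, φ₂ = 79.597° and longitude difference Δλ = -178.901°:
cos c = sin φ₁ sin φ₂ + cos φ₁ cos φ₂ cos Δλ = (0.0689)(0.9836) + (0.9976)(0.1806)(-0.9998) = -0.11232,
so c = arccos(-0.11232) = 1.68335 rad.
Distance = R·c = 23694.9 × 1.6834 ≈ 39887 mi.

39887 mi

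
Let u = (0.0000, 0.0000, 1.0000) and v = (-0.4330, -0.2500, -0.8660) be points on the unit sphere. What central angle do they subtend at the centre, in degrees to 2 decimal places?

150.00°

u·v = -0.8660; |u| = 1.0000, |v| = 1.0000.
cos θ = (u·v)/(|u||v|) = -0.8660, so θ = 150.00°.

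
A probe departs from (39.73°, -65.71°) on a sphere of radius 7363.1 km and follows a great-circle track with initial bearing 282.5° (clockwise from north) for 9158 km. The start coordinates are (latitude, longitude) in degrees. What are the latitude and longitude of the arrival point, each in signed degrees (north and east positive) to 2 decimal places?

21.28°, -148.56°

Angular distance δ = d/R = 9158/7363.1 = 1.24377 rad; initial bearing θ = 4.9306 rad.
sin φ₂ = sin φ₁ cos δ + cos φ₁ sin δ cos θ = (0.6392)(0.3212) + (0.7691)(0.9470)(0.2164) = 0.3630, so φ₂ = 21.28°.
Δλ = atan2(sin θ sin δ cos φ₁, cos δ − sin φ₁ sin φ₂) = atan2(-0.7110, 0.0892) = -82.847°.
λ₂ = -65.710° − 82.847° = -148.56°.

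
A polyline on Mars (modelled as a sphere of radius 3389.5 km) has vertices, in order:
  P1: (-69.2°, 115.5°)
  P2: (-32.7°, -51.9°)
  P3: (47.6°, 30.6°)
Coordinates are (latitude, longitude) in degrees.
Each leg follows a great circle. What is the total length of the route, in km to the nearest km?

11041 km

Leg P1→P2: central angle 1.3557 rad, distance 4595.3 km.
Leg P2→P3: central angle 1.9017 rad, distance 6445.7 km.
Total: 4595.3 + 6445.7 ≈ 11041 km.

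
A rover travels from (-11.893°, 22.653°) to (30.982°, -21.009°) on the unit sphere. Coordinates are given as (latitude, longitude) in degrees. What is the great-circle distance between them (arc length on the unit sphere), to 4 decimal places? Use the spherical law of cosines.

1.0463

In radians: φ₁ = -0.2076, φ₂ = 0.5407, Δλ = -43.662° = -0.7620 rad.
cos c = sin φ₁ sin φ₂ + cos φ₁ cos φ₂ cos Δλ = (-0.2061)(0.5148) + (0.9785)(0.8573)(0.7234) = 0.50081,
so c = arccos(0.50081) = 1.04626 rad.
On the unit sphere the arc length equals the central angle: 1.0463.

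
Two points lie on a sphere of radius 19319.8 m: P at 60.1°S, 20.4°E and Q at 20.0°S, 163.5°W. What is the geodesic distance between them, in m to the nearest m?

33664 m

In radians: φ₁ = -1.0489, φ₂ = -0.3491, Δλ = 176.100° = 3.0735 rad.
Haversine: a = sin²(Δφ/2) + cos φ₁ cos φ₂ sin²(Δλ/2) = 0.1175 + (0.4985)(0.9397)(0.9988) = 0.58542.
Central angle c = 2·arcsin(√a) = 1.74248 rad.
Distance = R·c = 19319.8 × 1.7425 ≈ 33664 m.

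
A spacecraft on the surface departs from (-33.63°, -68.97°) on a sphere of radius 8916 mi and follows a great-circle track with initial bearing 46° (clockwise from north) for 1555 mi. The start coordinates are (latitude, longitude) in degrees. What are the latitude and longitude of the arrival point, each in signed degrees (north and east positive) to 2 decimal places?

-26.43°, -60.96°

Angular distance δ = d/R = 1555/8916 = 0.17441 rad; initial bearing θ = 0.8029 rad.
sin φ₂ = sin φ₁ cos δ + cos φ₁ sin δ cos θ = (-0.5538)(0.9848) + (0.8326)(0.1735)(0.6947) = -0.4451, so φ₂ = -26.43°.
Δλ = atan2(sin θ sin δ cos φ₁, cos δ − sin φ₁ sin φ₂) = atan2(0.1039, 0.7383) = 8.012°.
λ₂ = -68.970° + 8.012° = -60.96°.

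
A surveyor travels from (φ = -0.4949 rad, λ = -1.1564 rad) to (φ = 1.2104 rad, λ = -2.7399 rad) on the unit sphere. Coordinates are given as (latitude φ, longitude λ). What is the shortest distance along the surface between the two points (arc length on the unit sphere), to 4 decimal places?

2.0357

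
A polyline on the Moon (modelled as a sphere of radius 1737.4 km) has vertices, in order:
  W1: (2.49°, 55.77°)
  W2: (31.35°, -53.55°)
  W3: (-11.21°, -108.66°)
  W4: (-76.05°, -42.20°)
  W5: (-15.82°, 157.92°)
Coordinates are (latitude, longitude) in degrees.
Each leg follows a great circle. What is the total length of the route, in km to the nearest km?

10119 km

Leg W1→W2: central angle 1.8335 rad, distance 3185.5 km.
Leg W2→W3: central angle 1.1831 rad, distance 2055.6 km.
Leg W3→W4: central angle 1.2838 rad, distance 2230.4 km.
Leg W4→W5: central angle 1.5240 rad, distance 2647.8 km.
Total: 3185.5 + 2055.6 + 2230.4 + 2647.8 ≈ 10119 km.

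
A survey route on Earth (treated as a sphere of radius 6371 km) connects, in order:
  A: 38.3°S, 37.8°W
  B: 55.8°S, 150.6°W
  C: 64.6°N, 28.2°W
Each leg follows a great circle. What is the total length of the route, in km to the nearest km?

24599 km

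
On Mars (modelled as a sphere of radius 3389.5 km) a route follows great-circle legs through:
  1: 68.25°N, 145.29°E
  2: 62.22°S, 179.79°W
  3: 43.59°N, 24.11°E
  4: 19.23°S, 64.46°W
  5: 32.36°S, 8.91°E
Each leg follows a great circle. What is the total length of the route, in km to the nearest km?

27085 km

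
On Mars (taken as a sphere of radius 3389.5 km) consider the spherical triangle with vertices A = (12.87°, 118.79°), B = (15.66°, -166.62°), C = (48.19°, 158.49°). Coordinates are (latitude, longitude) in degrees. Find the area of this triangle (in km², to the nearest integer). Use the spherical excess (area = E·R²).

Side lengths (central angles): a = 0.7558, b = 0.8419, c = 1.2561 rad; semiperimeter s = 1.4269.
By l'Huilier's theorem, tan(E/4) = √[tan(s/2) tan((s−a)/2) tan((s−b)/2) tan((s−c)/2)], giving spherical excess E = 0.3519 rad.
Area = E·R² = 0.3519 × (3389.5)² ≈ 4043208 km².

4043208 km²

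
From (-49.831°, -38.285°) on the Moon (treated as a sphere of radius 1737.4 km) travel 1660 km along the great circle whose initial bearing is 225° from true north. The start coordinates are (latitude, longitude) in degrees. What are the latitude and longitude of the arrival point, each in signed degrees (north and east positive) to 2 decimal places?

Angular distance δ = d/R = 1660/1737.4 = 0.95545 rad; initial bearing θ = 3.9270 rad.
sin φ₂ = sin φ₁ cos δ + cos φ₁ sin δ cos θ = (-0.7641)(0.5772) + (0.6450)(0.8166)(-0.7071) = -0.8135, so φ₂ = -54.44°.
Δλ = atan2(sin θ sin δ cos φ₁, cos δ − sin φ₁ sin φ₂) = atan2(-0.3725, -0.0444) = -96.802°.
λ₂ = -38.285° − 96.802° = -135.09°.

-54.44°, -135.09°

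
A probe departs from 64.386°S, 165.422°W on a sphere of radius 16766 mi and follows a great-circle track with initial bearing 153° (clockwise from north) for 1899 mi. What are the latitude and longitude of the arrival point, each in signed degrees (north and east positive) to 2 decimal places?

Angular distance δ = d/R = 1899/16766 = 0.11326 rad; initial bearing θ = 2.6704 rad.
sin φ₂ = sin φ₁ cos δ + cos φ₁ sin δ cos θ = (-0.9017)(0.9936) + (0.4323)(0.1130)(-0.8910) = -0.9395, so φ₂ = -69.97°.
Δλ = atan2(sin θ sin δ cos φ₁, cos δ − sin φ₁ sin φ₂) = atan2(0.0222, 0.1464) = 8.614°.
λ₂ = -165.422° + 8.614° = -156.81°.

-69.97°, -156.81°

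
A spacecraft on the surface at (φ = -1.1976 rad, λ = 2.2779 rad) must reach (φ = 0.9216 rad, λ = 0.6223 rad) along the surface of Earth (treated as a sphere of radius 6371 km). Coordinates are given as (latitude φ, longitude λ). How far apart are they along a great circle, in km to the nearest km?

15512 km

Let φ₁ = -1.1976 rad, φ₂ = 0.9216 rad, and Δλ = -1.6556 rad.
Haversine: a = sin²(Δφ/2) + cos φ₁ cos φ₂ sin²(Δλ/2) = 0.7607 + (0.3646)(0.6045)(0.5424) = 0.88020.
Central angle c = 2·arcsin(√a) = 2.43474 rad.
Distance = R·c = 6371 × 2.4347 ≈ 15512 km.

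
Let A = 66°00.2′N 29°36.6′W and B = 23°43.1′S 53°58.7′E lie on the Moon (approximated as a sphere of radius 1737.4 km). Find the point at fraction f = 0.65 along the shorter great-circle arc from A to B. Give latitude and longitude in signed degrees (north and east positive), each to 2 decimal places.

11.25°, 38.36°

The central angle between A and B is δ = 1.9028 rad.
With f = 0.65, the slerp weights are sin((1−f)δ)/sin δ = 0.6535 and sin(fδ)/sin δ = 0.9993.
Weighted sum of the unit vectors: (0.6535)·(0.3536,-0.2009,0.9136) + (0.9993)·(0.5384,0.7405,-0.4022) = (0.7691, 0.6086, 0.1951).
Converting back: φ = atan2(z, √(x²+y²)) = 11.25°, λ = atan2(y, x) = 38.36°.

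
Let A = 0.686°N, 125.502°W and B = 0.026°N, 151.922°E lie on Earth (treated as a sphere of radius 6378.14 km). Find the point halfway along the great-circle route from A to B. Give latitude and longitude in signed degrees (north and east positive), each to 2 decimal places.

0.47°, -166.79°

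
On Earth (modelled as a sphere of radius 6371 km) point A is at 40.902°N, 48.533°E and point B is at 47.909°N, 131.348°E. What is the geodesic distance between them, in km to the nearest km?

6303 km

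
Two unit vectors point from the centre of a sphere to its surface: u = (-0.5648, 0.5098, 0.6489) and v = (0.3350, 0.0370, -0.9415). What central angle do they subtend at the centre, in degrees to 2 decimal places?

141.38°

u·v = -0.7813; |u| = 1.0000, |v| = 1.0000.
cos θ = (u·v)/(|u||v|) = -0.7813, so θ = 141.38°.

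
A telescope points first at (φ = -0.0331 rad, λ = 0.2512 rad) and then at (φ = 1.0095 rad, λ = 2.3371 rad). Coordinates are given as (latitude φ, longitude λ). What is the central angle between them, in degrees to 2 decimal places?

106.86°

In radians: φ₁ = -0.0331, φ₂ = 1.0095, Δλ = 119.513° = 2.0859 rad.
cos c = sin φ₁ sin φ₂ + cos φ₁ cos φ₂ cos Δλ = (-0.0331)(0.8466) + (0.9995)(0.5323)(-0.4926) = -0.29009,
so c = arccos(-0.29009) = 1.86512 rad.
So the angular separation is 106.86°.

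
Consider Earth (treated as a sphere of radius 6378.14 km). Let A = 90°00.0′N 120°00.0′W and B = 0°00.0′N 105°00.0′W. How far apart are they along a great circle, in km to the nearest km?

Let φ₁ = 1.5708 rad, φ₂ = 0.0000 rad, and Δλ = 0.2618 rad.
cos c = sin φ₁ sin φ₂ + cos φ₁ cos φ₂ cos Δλ = (1.0000)(0.0000) + (0.0000)(1.0000)(0.9659) = 0.00000,
so c = arccos(0.00000) = 1.57080 rad.
Distance = R·c = 6378.14 × 1.5708 ≈ 10019 km.

10019 km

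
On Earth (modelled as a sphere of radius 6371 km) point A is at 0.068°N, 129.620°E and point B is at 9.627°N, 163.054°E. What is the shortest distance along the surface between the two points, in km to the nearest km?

With latitudes φ₁ = 0.068°, φ₂ = 9.627° and longitude difference Δλ = 33.434°:
cos c = sin φ₁ sin φ₂ + cos φ₁ cos φ₂ cos Δλ = (0.0012)(0.1672) + (1.0000)(0.9859)(0.8345) = 0.82297,
so c = arccos(0.82297) = 0.60418 rad.
Distance = R·c = 6371 × 0.6042 ≈ 3849 km.

3849 km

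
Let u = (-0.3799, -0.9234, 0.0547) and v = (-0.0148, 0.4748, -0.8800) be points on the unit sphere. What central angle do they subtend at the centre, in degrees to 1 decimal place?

118.7°

u·v = -0.4809; |u| = 1.0000, |v| = 1.0000.
cos θ = (u·v)/(|u||v|) = -0.4809, so θ = 118.7°.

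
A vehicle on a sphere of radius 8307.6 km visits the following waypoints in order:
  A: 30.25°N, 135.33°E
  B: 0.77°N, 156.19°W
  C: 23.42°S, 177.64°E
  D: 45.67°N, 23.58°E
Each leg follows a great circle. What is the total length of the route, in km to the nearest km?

Leg A→B: central angle 1.2412 rad, distance 10311.8 km.
Leg B→C: central angle 0.6126 rad, distance 5089.5 km.
Leg C→D: central angle 2.6079 rad, distance 21665.5 km.
Total: 10311.8 + 5089.5 + 21665.5 ≈ 37067 km.

37067 km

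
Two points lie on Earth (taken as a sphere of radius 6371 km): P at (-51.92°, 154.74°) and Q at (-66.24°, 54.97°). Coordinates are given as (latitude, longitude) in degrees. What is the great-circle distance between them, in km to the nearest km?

5259 km

With latitudes φ₁ = -51.920°, φ₂ = -66.240° and longitude difference Δλ = -99.770°:
cos c = sin φ₁ sin φ₂ + cos φ₁ cos φ₂ cos Δλ = (-0.7872)(-0.9152) + (0.6168)(0.4029)(-0.1697) = 0.67826,
so c = arccos(0.67826) = 0.82540 rad.
Distance = R·c = 6371 × 0.8254 ≈ 5259 km.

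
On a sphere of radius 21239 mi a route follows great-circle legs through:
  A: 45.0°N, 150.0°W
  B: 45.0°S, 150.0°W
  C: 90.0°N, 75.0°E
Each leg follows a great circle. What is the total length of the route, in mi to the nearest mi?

83405 mi

Leg A→B: central angle 1.5708 rad, distance 33362.1 mi.
Leg B→C: central angle 2.3562 rad, distance 50043.2 mi.
Total: 33362.1 + 50043.2 ≈ 83405 mi.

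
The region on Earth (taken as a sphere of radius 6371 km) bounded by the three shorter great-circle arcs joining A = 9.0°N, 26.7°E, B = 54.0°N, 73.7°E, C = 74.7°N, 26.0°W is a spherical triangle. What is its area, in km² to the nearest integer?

17115553 km²

Side lengths (central angles): a = 0.7163, b = 1.2568, c = 1.0210 rad; semiperimeter s = 1.4971.
By l'Huilier's theorem, tan(E/4) = √[tan(s/2) tan((s−a)/2) tan((s−b)/2) tan((s−c)/2)], giving spherical excess E = 0.4217 rad.
Area = E·R² = 0.4217 × (6371)² ≈ 17115553 km².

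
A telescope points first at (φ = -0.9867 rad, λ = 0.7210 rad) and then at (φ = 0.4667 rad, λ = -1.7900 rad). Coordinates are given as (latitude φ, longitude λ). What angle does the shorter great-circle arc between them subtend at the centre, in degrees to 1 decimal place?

In radians: φ₁ = -0.9867, φ₂ = 0.4667, Δλ = -143.870° = -2.5110 rad.
cos c = sin φ₁ sin φ₂ + cos φ₁ cos φ₂ cos Δλ = (-0.8342)(0.4499) + (0.5514)(0.8931)(-0.8077) = -0.77311,
so c = arccos(-0.77311) = 2.45452 rad.
So the angular separation is 140.6°.

140.6°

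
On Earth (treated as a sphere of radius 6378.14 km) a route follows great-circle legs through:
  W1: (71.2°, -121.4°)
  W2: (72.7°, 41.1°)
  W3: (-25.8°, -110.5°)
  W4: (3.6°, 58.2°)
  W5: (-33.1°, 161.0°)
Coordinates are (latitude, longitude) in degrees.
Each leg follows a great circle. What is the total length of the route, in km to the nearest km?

47228 km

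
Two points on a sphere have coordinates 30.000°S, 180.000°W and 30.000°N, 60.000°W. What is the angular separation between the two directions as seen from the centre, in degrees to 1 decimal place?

In radians: φ₁ = -0.5236, φ₂ = 0.5236, Δλ = 120.000° = 2.0944 rad.
cos c = sin φ₁ sin φ₂ + cos φ₁ cos φ₂ cos Δλ = (-0.5000)(0.5000) + (0.8660)(0.8660)(-0.5000) = -0.62500,
so c = arccos(-0.62500) = 2.24593 rad.
So the angular separation is 128.7°.

128.7°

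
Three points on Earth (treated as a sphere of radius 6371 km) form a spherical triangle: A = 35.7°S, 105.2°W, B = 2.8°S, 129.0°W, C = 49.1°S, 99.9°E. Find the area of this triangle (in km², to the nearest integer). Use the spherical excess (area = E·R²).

30315069 km²

Side lengths (central angles): a = 1.9747, b = 1.6112, c = 0.6909 rad; semiperimeter s = 2.1384.
By l'Huilier's theorem, tan(E/4) = √[tan(s/2) tan((s−a)/2) tan((s−b)/2) tan((s−c)/2)], giving spherical excess E = 0.7469 rad.
Area = E·R² = 0.7469 × (6371)² ≈ 30315069 km².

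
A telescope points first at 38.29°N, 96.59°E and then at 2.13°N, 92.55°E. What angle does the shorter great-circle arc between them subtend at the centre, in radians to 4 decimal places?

0.6344 rad

Let φ₁ = 0.6683 rad, φ₂ = 0.0372 rad, and Δλ = -0.0705 rad.
cos c = sin φ₁ sin φ₂ + cos φ₁ cos φ₂ cos Δλ = (0.6196)(0.0372) + (0.7849)(0.9993)(0.9975) = 0.80542,
so c = arccos(0.80542) = 0.63441 rad.
So the angular separation is 0.6344 rad.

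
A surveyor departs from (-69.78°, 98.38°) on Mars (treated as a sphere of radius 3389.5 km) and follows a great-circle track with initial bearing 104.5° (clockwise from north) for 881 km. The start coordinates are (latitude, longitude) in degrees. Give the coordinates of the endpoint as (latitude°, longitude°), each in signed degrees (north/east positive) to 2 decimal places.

Angular distance δ = d/R = 881/3389.5 = 0.25992 rad; initial bearing θ = 1.8239 rad.
sin φ₂ = sin φ₁ cos δ + cos φ₁ sin δ cos θ = (-0.9384)(0.9664) + (0.3456)(0.2570)(-0.2504) = -0.9291, so φ₂ = -68.29°.
Δλ = atan2(sin θ sin δ cos φ₁, cos δ − sin φ₁ sin φ₂) = atan2(0.0860, 0.0946) = 42.281°.
λ₂ = 98.380° + 42.281° = 140.66°.

-68.29°, 140.66°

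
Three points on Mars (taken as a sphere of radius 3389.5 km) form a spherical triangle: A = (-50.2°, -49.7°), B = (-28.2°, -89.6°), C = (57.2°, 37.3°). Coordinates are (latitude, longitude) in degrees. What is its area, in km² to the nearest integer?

16784331 km²

Side lengths (central angles): a = 2.3238, b = 2.2493, c = 0.6504 rad; semiperimeter s = 2.6118.
By l'Huilier's theorem, tan(E/4) = √[tan(s/2) tan((s−a)/2) tan((s−b)/2) tan((s−c)/2)], giving spherical excess E = 1.4609 rad.
Area = E·R² = 1.4609 × (3389.5)² ≈ 16784331 km².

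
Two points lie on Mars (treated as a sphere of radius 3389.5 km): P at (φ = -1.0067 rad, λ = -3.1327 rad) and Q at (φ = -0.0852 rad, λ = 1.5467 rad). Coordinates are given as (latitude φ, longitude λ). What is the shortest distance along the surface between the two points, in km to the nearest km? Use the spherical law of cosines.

In radians: φ₁ = -1.0067, φ₂ = -0.0852, Δλ = -91.890° = -1.6038 rad.
cos c = sin φ₁ sin φ₂ + cos φ₁ cos φ₂ cos Δλ = (-0.8451)(-0.0851) + (0.5347)(0.9964)(-0.0330) = 0.05434,
so c = arccos(0.05434) = 1.51643 rad.
Distance = R·c = 3389.5 × 1.5164 ≈ 5140 km.

5140 km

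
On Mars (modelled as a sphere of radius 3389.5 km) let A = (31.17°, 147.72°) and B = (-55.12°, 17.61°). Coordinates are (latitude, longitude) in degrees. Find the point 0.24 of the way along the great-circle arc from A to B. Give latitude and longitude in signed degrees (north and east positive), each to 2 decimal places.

The central angle between A and B is δ = 2.4036 rad.
With f = 0.24, the slerp weights are sin((1−f)δ)/sin δ = 1.4379 and sin(fδ)/sin δ = 0.8107.
Weighted sum of the unit vectors: (1.4379)·(-0.7234,0.4570,0.5176) + (0.8107)·(0.5451,0.1730,-0.8204) = (-0.5983, 0.7973, 0.0792).
Converting back: φ = atan2(z, √(x²+y²)) = 4.54°, λ = atan2(y, x) = 126.89°.

4.54°, 126.89°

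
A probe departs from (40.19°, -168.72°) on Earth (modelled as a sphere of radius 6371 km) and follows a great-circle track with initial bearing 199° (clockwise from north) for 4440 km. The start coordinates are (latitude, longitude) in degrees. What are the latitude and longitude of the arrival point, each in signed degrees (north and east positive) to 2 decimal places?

Angular distance δ = d/R = 4440/6371 = 0.69691 rad; initial bearing θ = 3.4732 rad.
sin φ₂ = sin φ₁ cos δ + cos φ₁ sin δ cos θ = (0.6453)(0.7668) + (0.7639)(0.6418)(-0.9455) = 0.0313, so φ₂ = 1.79°.
Δλ = atan2(sin θ sin δ cos φ₁, cos δ − sin φ₁ sin φ₂) = atan2(-0.1596, 0.7467) = -12.068°.
λ₂ = -168.720° − 12.068° = -180.79° → 179.21° after wrapping to (−180°, 180°].

1.79°, 179.21°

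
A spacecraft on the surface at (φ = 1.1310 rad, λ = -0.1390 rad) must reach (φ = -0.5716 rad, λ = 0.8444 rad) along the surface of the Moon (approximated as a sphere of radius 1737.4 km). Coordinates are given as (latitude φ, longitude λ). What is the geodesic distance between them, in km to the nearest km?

With latitudes φ₁ = 64.802°, φ₂ = -32.750° and longitude difference Δλ = 56.345°:
cos c = sin φ₁ sin φ₂ + cos φ₁ cos φ₂ cos Δλ = (0.9048)(-0.5410) + (0.4258)(0.8410)(0.5542) = -0.29105,
so c = arccos(-0.29105) = 1.86612 rad.
Distance = R·c = 1737.4 × 1.8661 ≈ 3242 km.

3242 km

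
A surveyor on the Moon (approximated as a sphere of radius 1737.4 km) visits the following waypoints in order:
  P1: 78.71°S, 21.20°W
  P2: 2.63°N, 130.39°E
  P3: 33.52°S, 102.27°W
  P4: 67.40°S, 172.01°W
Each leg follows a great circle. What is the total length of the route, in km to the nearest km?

Leg P1→P2: central angle 1.7896 rad, distance 3109.2 km.
Leg P2→P3: central angle 2.1300 rad, distance 3700.6 km.
Leg P3→P4: central angle 0.9011 rad, distance 1565.5 km.
Total: 3109.2 + 3700.6 + 1565.5 ≈ 8375 km.

8375 km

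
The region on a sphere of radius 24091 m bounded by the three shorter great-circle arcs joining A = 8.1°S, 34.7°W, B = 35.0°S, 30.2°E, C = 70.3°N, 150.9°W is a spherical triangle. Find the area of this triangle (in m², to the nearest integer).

1167814470 m²

Side lengths (central angles): a = 2.5254, b = 1.8546, c = 1.1320 rad; semiperimeter s = 2.7560.
By l'Huilier's theorem, tan(E/4) = √[tan(s/2) tan((s−a)/2) tan((s−b)/2) tan((s−c)/2)], giving spherical excess E = 2.0122 rad.
Area = E·R² = 2.0122 × (24091)² ≈ 1167814470 m².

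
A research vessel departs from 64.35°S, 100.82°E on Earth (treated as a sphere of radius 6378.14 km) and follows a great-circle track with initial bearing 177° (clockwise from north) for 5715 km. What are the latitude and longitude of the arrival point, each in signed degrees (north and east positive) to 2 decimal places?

Angular distance δ = d/R = 5715/6378.14 = 0.89603 rad; initial bearing θ = 3.0892 rad.
sin φ₂ = sin φ₁ cos δ + cos φ₁ sin δ cos θ = (-0.9015)(0.6247) + (0.4329)(0.7809)(-0.9986) = -0.9007, so φ₂ = -64.25°.
Δλ = atan2(sin θ sin δ cos φ₁, cos δ − sin φ₁ sin φ₂) = atan2(0.0177, -0.1872) = 174.602°.
λ₂ = 100.820° + 174.602° = 275.42° → -84.58° after wrapping to (−180°, 180°].

-64.25°, -84.58°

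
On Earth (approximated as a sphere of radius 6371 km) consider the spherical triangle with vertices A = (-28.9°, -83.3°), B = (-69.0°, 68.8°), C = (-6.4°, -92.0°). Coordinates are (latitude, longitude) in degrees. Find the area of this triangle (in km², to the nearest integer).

Side lengths (central angles): a = 1.8052, b = 0.4181, c = 1.3960 rad; semiperimeter s = 1.8096.
By l'Huilier's theorem, tan(E/4) = √[tan(s/2) tan((s−a)/2) tan((s−b)/2) tan((s−c)/2)], giving spherical excess E = 0.0890 rad.
Area = E·R² = 0.0890 × (6371)² ≈ 3612231 km².

3612231 km²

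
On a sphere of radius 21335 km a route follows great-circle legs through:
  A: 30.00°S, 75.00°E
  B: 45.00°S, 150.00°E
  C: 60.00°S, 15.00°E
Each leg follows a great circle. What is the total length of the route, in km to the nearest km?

47646 km

Leg A→B: central angle 1.0332 rad, distance 22044.0 km.
Leg B→C: central angle 1.2000 rad, distance 25601.7 km.
Total: 22044.0 + 25601.7 ≈ 47646 km.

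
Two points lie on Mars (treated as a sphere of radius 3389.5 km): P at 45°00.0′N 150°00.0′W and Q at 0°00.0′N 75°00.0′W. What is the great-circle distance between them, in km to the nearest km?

4700 km

Let φ₁ = 0.7854 rad, φ₂ = 0.0000 rad, and Δλ = 1.3090 rad.
Haversine: a = sin²(Δφ/2) + cos φ₁ cos φ₂ sin²(Δλ/2) = 0.1464 + (0.7071)(1.0000)(0.3706) = 0.40849.
Central angle c = 2·arcsin(√a) = 1.38675 rad.
Distance = R·c = 3389.5 × 1.3867 ≈ 4700 km.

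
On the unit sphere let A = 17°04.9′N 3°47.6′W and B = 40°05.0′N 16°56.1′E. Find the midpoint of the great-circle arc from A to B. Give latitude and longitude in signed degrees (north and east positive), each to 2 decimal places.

28.98°, 5.41°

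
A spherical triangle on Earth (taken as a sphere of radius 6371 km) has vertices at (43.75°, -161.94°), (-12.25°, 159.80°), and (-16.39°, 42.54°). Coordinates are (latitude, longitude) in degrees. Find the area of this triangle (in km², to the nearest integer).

Side lengths (central angles): a = 1.9493, b = 2.5425, c = 1.1510 rad; semiperimeter s = 2.8214.
By l'Huilier's theorem, tan(E/4) = √[tan(s/2) tan((s−a)/2) tan((s−b)/2) tan((s−c)/2)], giving spherical excess E = 2.3584 rad.
Area = E·R² = 2.3584 × (6371)² ≈ 95727575 km².

95727575 km²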